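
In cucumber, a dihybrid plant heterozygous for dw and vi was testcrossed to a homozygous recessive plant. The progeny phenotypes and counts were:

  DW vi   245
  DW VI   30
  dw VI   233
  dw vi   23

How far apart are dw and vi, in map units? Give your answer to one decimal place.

10.0 map units

The two most frequent classes, DW vi (245) and dw VI (233), are the parental types, so the F1 was DW vi / dw VI.
The recombinant classes are DW VI and dw vi: 30 + 23 = 53.
Recombination frequency = 53/531 = 0.0998 ≈ 10.0%, i.e. 10.0 map units.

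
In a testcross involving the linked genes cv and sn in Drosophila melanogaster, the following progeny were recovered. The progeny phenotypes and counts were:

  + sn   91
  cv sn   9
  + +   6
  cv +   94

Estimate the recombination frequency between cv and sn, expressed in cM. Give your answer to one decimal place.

The two most frequent classes, + sn (91) and cv + (94), are the parental types, so the F1 was + sn / cv +.
The recombinant classes are + + and cv sn: 6 + 9 = 15.
Recombination frequency = 15/200 = 0.0750 ≈ 7.5%, i.e. 7.5 cM.

7.5 cM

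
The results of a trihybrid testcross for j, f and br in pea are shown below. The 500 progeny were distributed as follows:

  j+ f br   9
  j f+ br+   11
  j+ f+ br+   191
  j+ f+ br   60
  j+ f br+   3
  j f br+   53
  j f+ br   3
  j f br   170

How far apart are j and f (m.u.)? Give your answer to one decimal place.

The two most frequent reciprocal classes, j+ f+ br+ and j f br, are the parental types, so the F1 was j+ f+ br+ / j f br.
The two rarest classes, j+ f br+ and j f+ br, are the double crossovers. Comparing them with the parentals, only the f allele has switched, so f is the middle locus and the order is j – f – br.
Crossovers in the j–f interval produce the single-crossover classes j f+ br+ and j+ f br (11 + 9 = 20) plus the double crossovers (6).
RF(j–f) = (20 + 6) / 500 = 26/500 = 0.0520 → 5.2 m.u.

5.2 m.u.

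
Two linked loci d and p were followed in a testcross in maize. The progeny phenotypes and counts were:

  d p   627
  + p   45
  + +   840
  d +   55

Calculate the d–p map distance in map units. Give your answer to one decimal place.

The two most frequent classes, + + (840) and d p (627), are the parental types, so the F1 was + + / d p.
The recombinant classes are + p and d +: 45 + 55 = 100.
Recombination frequency = 100/1567 = 0.0638 ≈ 6.4%, i.e. 6.4 map units.

6.4 map units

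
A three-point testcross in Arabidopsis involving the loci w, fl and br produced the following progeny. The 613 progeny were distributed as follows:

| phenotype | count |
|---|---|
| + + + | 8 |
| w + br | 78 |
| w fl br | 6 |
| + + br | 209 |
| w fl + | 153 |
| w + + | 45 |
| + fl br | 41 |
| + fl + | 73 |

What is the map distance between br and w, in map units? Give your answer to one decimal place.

26.9 map units

The two most frequent reciprocal classes, + + br and w fl +, are the parental types, so the F1 was + + br / w fl +.
The two rarest classes, + + + and w fl br, are the double crossovers. Comparing them with the parentals, only the br allele has switched, so br is the middle locus and the order is fl – br – w.
Crossovers in the br–w interval produce the single-crossover classes w + br and + fl + (78 + 73 = 151) plus the double crossovers (14).
RF(br–w) = (151 + 14) / 613 = 165/613 = 0.2692 → 26.9 map units.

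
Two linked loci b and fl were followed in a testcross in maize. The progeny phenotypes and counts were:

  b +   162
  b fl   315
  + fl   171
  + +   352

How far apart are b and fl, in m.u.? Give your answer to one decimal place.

33.3 m.u.

The two most frequent classes, + + (352) and b fl (315), are the parental types, so the F1 was + + / b fl.
The recombinant classes are + fl and b +: 171 + 162 = 333.
Recombination frequency = 333/1000 = 0.3330 ≈ 33.3%, i.e. 33.3 m.u.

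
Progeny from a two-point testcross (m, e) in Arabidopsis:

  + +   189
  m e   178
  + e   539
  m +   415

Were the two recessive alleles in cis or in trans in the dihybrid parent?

trans

The two most frequent classes are + e (539) and m + (415); these are the parental (non-recombinant) types.
So the F1 carried + e on one chromosome and m + on the other — the recessive alleles are on opposite chromosomes (trans / repulsion).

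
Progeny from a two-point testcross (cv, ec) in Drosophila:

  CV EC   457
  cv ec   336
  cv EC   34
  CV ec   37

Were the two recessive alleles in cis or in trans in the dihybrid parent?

The two most frequent classes are CV EC (457) and cv ec (336); these are the parental (non-recombinant) types.
So the F1 carried CV EC on one chromosome and cv ec on the other — the recessive alleles are on the same chromosome (cis / coupling).

cis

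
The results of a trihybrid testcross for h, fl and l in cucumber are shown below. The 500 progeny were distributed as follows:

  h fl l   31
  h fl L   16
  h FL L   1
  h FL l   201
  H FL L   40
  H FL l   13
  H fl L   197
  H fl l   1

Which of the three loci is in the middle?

The two most frequent reciprocal classes, H fl L and h FL l, are the parental types, so the F1 was H fl L / h FL l.
The two rarest classes, H fl l and h FL L, are the double crossovers. Comparing them with the parentals, only the l allele has switched, so l is the middle locus and the order is fl – l – h.

l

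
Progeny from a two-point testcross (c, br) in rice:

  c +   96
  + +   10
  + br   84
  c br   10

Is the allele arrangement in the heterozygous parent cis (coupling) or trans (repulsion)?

trans

The two most frequent classes are + br (84) and c + (96); these are the parental (non-recombinant) types.
So the F1 carried + br on one chromosome and c + on the other — the recessive alleles are on opposite chromosomes (trans / repulsion).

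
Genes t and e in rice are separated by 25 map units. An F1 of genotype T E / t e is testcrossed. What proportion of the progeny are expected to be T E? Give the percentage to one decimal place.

A map distance of 25 map units corresponds to a recombination frequency of 0.250.
The F1 is T E / t e, so T E is a parental gamete class with expected frequency (1 − r)/2 = 0.750/2 = 0.3750.
That is 0.3750 = 37.5% of the progeny.

37.5%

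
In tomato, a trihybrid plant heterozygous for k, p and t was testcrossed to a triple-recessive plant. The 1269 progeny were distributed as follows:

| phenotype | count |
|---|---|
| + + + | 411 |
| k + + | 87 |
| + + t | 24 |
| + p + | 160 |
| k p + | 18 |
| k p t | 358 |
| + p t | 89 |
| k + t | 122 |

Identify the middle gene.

The two most frequent reciprocal classes, k p t and + + +, are the parental types, so the F1 was k p t / + + +.
The two rarest classes, k p + and + + t, are the double crossovers. Comparing them with the parentals, only the t allele has switched, so t is the middle locus and the order is k – t – p.

t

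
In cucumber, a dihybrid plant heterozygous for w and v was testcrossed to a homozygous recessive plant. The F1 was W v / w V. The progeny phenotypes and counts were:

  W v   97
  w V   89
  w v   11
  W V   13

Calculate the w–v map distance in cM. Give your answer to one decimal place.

The recombinant classes are W V and w v: 13 + 11 = 24.
Recombination frequency = 24/210 = 0.1143 ≈ 11.4%, i.e. 11.4 cM.

11.4 cM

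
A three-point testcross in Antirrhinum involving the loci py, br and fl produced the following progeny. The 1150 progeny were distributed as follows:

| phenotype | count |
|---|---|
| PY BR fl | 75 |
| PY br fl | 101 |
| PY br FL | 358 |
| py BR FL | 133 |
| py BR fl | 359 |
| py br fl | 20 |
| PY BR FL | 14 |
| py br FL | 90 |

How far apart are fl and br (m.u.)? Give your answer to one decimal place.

23.3 m.u.

The two most frequent reciprocal classes, py BR fl and PY br FL, are the parental types, so the F1 was py BR fl / PY br FL.
The two rarest classes, py br fl and PY BR FL, are the double crossovers. Comparing them with the parentals, only the br allele has switched, so br is the middle locus and the order is py – br – fl.
Crossovers in the br–fl interval produce the single-crossover classes py BR FL and PY br fl (133 + 101 = 234) plus the double crossovers (34).
RF(br–fl) = (234 + 34) / 1150 = 268/1150 = 0.2330 → 23.3 m.u.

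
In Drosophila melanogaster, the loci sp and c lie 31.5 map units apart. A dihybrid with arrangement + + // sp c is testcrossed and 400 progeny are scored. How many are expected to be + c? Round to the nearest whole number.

63

A map distance of 31.5 map units corresponds to a recombination frequency of 0.315.
The F1 is + + / sp c, so + c is a recombinant gamete class with expected frequency r/2 = 0.315/2 = 0.1575.
Expected number = 0.1575 × 400 = 63.00 ≈ 63.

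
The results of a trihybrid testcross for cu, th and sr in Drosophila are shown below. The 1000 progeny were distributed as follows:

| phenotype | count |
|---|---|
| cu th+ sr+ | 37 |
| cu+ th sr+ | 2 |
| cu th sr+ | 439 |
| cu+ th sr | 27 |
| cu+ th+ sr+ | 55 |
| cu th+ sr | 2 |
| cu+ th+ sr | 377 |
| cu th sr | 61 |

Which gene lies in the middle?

The two most frequent reciprocal classes, cu+ th+ sr and cu th sr+, are the parental types, so the F1 was cu+ th+ sr / cu th sr+.
The two rarest classes, cu th+ sr and cu+ th sr+, are the double crossovers. Comparing them with the parentals, only the cu allele has switched, so cu is the middle locus and the order is sr – cu – th.

cu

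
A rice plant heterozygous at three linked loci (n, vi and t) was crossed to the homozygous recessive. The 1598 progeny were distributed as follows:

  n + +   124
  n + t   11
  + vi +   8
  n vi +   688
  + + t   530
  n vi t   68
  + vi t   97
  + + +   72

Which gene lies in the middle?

n

The two most frequent reciprocal classes, + + t and n vi +, are the parental types, so the F1 was + + t / n vi +.
The two rarest classes, n + t and + vi +, are the double crossovers. Comparing them with the parentals, only the n allele has switched, so n is the middle locus and the order is vi – n – t.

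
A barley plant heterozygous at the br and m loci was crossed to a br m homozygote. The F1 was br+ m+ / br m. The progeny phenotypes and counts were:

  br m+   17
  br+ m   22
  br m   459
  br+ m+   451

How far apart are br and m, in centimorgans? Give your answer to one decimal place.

4.1 centimorgans

The recombinant classes are br+ m and br m+: 22 + 17 = 39.
Recombination frequency = 39/949 = 0.0411 ≈ 4.1%, i.e. 4.1 centimorgans.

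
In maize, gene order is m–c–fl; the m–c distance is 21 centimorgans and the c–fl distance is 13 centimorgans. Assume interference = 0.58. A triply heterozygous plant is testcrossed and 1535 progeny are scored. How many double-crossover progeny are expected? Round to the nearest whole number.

Map distances give recombination frequencies of 0.210 and 0.130 for the two intervals.
With interference 0.58 (so coincidence = 0.42), expected double-crossover frequency = 0.210 × 0.130 × 0.42 = 0.01147.
Expected number = 0.01147 × 1535 = 17.60 ≈ 18.

18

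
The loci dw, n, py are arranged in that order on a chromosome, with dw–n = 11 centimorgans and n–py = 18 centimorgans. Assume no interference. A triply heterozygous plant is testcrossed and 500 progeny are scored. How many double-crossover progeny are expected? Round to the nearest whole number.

Map distances give recombination frequencies of 0.110 and 0.180 for the two intervals.
With no interference, expected double-crossover frequency = 0.110 × 0.180 = 0.01980.
Expected number = 0.01980 × 500 = 9.90 ≈ 10.

10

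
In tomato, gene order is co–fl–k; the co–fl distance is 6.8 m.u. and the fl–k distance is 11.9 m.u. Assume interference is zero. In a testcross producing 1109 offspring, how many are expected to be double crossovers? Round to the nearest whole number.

Map distances give recombination frequencies of 0.068 and 0.119 for the two intervals.
With no interference, expected double-crossover frequency = 0.068 × 0.119 = 0.00809.
Expected number = 0.00809 × 1109 = 8.97 ≈ 9.

9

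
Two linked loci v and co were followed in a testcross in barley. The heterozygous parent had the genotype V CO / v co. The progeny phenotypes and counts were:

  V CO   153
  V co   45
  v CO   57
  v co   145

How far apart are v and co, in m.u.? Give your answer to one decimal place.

The recombinant classes are V co and v CO: 45 + 57 = 102.
Recombination frequency = 102/400 = 0.2550 ≈ 25.5%, i.e. 25.5 m.u.

25.5 m.u.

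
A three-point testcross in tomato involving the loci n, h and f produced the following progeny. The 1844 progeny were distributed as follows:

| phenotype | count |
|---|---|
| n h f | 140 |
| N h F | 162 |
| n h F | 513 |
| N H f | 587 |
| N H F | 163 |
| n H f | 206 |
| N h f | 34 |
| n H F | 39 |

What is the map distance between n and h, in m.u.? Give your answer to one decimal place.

23.9 m.u.

The two most frequent reciprocal classes, n h F and N H f, are the parental types, so the F1 was n h F / N H f.
The two rarest classes, n H F and N h f, are the double crossovers. Comparing them with the parentals, only the h allele has switched, so h is the middle locus and the order is f – h – n.
Crossovers in the h–n interval produce the single-crossover classes N h F and n H f (162 + 206 = 368) plus the double crossovers (73).
RF(h–n) = (368 + 73) / 1844 = 441/1844 = 0.2392 → 23.9 m.u.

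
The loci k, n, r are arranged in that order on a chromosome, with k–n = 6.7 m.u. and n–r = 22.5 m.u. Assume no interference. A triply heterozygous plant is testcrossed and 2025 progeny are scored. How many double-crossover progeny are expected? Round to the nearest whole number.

Map distances give recombination frequencies of 0.067 and 0.225 for the two intervals.
With no interference, expected double-crossover frequency = 0.067 × 0.225 = 0.01508.
Expected number = 0.01508 × 2025 = 30.53 ≈ 31.

31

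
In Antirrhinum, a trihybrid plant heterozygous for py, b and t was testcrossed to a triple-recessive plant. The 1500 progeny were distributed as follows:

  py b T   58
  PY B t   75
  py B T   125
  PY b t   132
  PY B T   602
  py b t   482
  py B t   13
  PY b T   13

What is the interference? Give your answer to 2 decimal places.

The two most frequent reciprocal classes, PY B T and py b t, are the parental types, so the F1 was PY B T / py b t.
The two rarest classes, PY b T and py B t, are the double crossovers. Comparing them with the parentals, only the b allele has switched, so b is the middle locus and the order is t – b – py.
t–b: (133 + 26)/1500 = 0.1060; b–py: (257 + 26)/1500 = 0.1887.
Expected DCO frequency = 0.1060 × 0.1887 ≈ 0.02000; observed = 26/1500 ≈ 0.01733.
Coefficient of coincidence = 0.01733/0.02000 ≈ 0.87; interference = 1 − 0.87 = 0.13.

0.13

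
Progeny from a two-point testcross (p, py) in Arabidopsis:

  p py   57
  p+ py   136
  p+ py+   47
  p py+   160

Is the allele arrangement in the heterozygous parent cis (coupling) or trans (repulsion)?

The two most frequent classes are p+ py (136) and p py+ (160); these are the parental (non-recombinant) types.
So the F1 carried p+ py on one chromosome and p py+ on the other — the recessive alleles are on opposite chromosomes (trans / repulsion).

trans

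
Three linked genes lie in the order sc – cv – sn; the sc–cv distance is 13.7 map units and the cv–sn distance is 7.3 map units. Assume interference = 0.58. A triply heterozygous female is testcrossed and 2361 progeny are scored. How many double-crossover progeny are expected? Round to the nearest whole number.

10

Map distances give recombination frequencies of 0.137 and 0.073 for the two intervals.
With interference 0.58 (so coincidence = 0.42), expected double-crossover frequency = 0.137 × 0.073 × 0.42 = 0.00420.
Expected number = 0.00420 × 2361 = 9.92 ≈ 10.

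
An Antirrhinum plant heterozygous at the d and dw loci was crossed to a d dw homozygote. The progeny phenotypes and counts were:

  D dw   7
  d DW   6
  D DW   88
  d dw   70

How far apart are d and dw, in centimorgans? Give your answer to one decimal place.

7.6 centimorgans

The two most frequent classes, D DW (88) and d dw (70), are the parental types, so the F1 was D DW / d dw.
The recombinant classes are D dw and d DW: 7 + 6 = 13.
Recombination frequency = 13/171 = 0.0760 ≈ 7.6%, i.e. 7.6 centimorgans.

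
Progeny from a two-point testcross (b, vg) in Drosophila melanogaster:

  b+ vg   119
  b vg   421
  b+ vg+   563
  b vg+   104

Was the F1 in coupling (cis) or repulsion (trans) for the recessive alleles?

The two most frequent classes are b+ vg+ (563) and b vg (421); these are the parental (non-recombinant) types.
So the F1 carried b+ vg+ on one chromosome and b vg on the other — the recessive alleles are on the same chromosome (cis / coupling).

cis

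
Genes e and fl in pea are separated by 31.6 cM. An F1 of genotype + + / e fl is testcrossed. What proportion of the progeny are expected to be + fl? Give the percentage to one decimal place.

A map distance of 31.6 cM corresponds to a recombination frequency of 0.316.
The F1 is + + / e fl, so + fl is a recombinant gamete class with expected frequency r/2 = 0.316/2 = 0.1580.
That is 0.1580 = 15.8% of the progeny.

15.8%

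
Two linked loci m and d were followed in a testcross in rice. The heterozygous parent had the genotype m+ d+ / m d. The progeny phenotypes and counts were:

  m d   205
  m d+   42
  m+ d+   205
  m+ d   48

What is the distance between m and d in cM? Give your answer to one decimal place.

The recombinant classes are m+ d and m d+: 48 + 42 = 90.
Recombination frequency = 90/500 = 0.1800 ≈ 18.0%, i.e. 18.0 cM.

18.0 cM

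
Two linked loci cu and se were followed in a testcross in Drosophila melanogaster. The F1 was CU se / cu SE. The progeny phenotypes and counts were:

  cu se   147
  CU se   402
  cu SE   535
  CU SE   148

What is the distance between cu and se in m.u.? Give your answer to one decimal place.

23.9 m.u.

The recombinant classes are CU SE and cu se: 148 + 147 = 295.
Recombination frequency = 295/1232 = 0.2394 ≈ 23.9%, i.e. 23.9 m.u.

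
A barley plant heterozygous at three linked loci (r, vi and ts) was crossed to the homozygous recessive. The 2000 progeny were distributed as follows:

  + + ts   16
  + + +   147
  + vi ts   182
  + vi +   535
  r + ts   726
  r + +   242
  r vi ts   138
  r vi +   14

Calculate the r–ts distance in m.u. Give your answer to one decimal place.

The two most frequent reciprocal classes, r + ts and + vi +, are the parental types, so the F1 was r + ts / + vi +.
The two rarest classes, + + ts and r vi +, are the double crossovers. Comparing them with the parentals, only the r allele has switched, so r is the middle locus and the order is ts – r – vi.
Crossovers in the ts–r interval produce the single-crossover classes r + + and + vi ts (242 + 182 = 424) plus the double crossovers (30).
RF(ts–r) = (424 + 30) / 2000 = 454/2000 = 0.2270 → 22.7 m.u.

22.7 m.u.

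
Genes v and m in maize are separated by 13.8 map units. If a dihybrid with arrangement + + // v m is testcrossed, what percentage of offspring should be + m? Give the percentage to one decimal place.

A map distance of 13.8 map units corresponds to a recombination frequency of 0.138.
The F1 is + + / v m, so + m is a recombinant gamete class with expected frequency r/2 = 0.138/2 = 0.0690.
That is 0.0690 = 6.9% of the progeny.

6.9%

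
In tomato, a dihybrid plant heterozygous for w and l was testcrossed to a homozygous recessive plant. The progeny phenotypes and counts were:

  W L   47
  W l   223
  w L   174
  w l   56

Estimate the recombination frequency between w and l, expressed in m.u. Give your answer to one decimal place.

The two most frequent classes, W l (223) and w L (174), are the parental types, so the F1 was W l / w L.
The recombinant classes are W L and w l: 47 + 56 = 103.
Recombination frequency = 103/500 = 0.2060 ≈ 20.6%, i.e. 20.6 m.u.

20.6 m.u.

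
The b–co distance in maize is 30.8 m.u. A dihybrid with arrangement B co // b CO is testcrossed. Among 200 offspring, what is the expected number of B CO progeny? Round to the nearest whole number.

A map distance of 30.8 m.u. corresponds to a recombination frequency of 0.308.
The F1 is B co / b CO, so B CO is a recombinant gamete class with expected frequency r/2 = 0.308/2 = 0.1540.
Expected number = 0.1540 × 200 = 30.80 ≈ 31.

31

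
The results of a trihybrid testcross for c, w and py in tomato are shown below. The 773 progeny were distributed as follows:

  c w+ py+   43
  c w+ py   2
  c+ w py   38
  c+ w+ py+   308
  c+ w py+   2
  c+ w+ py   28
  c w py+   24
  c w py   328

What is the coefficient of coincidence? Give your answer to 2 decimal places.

0.65

The two most frequent reciprocal classes, c+ w+ py+ and c w py, are the parental types, so the F1 was c+ w+ py+ / c w py.
The two rarest classes, c+ w py+ and c w+ py, are the double crossovers. Comparing them with the parentals, only the w allele has switched, so w is the middle locus and the order is c – w – py.
c–w: (81 + 4)/773 = 0.1100; w–py: (52 + 4)/773 = 0.0724.
Expected DCO frequency = 0.1100 × 0.0724 ≈ 0.00796; observed = 4/773 ≈ 0.00517.
Coefficient of coincidence = 0.00517/0.00796 ≈ 0.65.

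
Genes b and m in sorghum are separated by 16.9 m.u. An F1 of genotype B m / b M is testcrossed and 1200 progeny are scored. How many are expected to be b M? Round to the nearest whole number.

499

A map distance of 16.9 m.u. corresponds to a recombination frequency of 0.169.
The F1 is B m / b M, so b M is a parental gamete class with expected frequency (1 − r)/2 = 0.831/2 = 0.4155.
Expected number = 0.4155 × 1200 = 498.60 ≈ 499.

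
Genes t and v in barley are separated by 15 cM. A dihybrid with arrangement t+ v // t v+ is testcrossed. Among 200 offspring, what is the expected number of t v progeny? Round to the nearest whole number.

A map distance of 15 cM corresponds to a recombination frequency of 0.150.
The F1 is t+ v / t v+, so t v is a recombinant gamete class with expected frequency r/2 = 0.150/2 = 0.0750.
Expected number = 0.0750 × 200 = 15.00 ≈ 15.

15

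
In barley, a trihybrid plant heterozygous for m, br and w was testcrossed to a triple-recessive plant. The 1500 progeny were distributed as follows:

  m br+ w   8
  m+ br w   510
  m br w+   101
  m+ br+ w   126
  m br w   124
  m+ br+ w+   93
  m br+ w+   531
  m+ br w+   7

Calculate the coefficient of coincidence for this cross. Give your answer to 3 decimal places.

The two most frequent reciprocal classes, m br+ w+ and m+ br w, are the parental types, so the F1 was m br+ w+ / m+ br w.
The two rarest classes, m br+ w and m+ br w+, are the double crossovers. Comparing them with the parentals, only the w allele has switched, so w is the middle locus and the order is m – w – br.
m–w: (217 + 15)/1500 = 0.1547; w–br: (227 + 15)/1500 = 0.1613.
Expected DCO frequency = 0.1547 × 0.1613 ≈ 0.02495; observed = 15/1500 ≈ 0.01000.
Coefficient of coincidence = 0.01000/0.02495 ≈ 0.401.

0.401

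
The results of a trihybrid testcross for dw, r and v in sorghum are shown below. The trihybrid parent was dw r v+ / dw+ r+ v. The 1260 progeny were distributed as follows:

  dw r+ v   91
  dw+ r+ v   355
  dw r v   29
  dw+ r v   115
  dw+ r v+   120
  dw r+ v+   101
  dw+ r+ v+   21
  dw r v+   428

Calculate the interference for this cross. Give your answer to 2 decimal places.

The two rarest classes, dw r v and dw+ r+ v+, are the double crossovers. Comparing them with the parentals, only the v allele has switched, so v is the middle locus and the order is r – v – dw.
r–v: (216 + 50)/1260 = 0.2111; v–dw: (211 + 50)/1260 = 0.2071.
Expected DCO frequency = 0.2111 × 0.2071 ≈ 0.04372; observed = 50/1260 ≈ 0.03968.
Coefficient of coincidence = 0.03968/0.04372 ≈ 0.91; interference = 1 − 0.91 = 0.09.

0.09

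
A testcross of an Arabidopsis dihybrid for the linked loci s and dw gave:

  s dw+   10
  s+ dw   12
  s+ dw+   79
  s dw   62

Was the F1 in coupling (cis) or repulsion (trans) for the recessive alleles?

The two most frequent classes are s+ dw+ (79) and s dw (62); these are the parental (non-recombinant) types.
So the F1 carried s+ dw+ on one chromosome and s dw on the other — the recessive alleles are on the same chromosome (cis / coupling).

cis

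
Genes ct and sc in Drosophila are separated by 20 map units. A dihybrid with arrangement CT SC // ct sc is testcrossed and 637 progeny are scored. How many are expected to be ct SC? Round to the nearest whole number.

A map distance of 20 map units corresponds to a recombination frequency of 0.200.
The F1 is CT SC / ct sc, so ct SC is a recombinant gamete class with expected frequency r/2 = 0.200/2 = 0.1000.
Expected number = 0.1000 × 637 = 63.70 ≈ 64.

64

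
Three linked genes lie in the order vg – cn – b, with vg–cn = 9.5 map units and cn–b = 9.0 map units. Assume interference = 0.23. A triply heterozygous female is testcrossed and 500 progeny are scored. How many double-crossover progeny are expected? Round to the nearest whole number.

3

Map distances give recombination frequencies of 0.095 and 0.090 for the two intervals.
With interference 0.23 (so coincidence = 0.77), expected double-crossover frequency = 0.095 × 0.090 × 0.77 = 0.00658.
Expected number = 0.00658 × 500 = 3.29 ≈ 3.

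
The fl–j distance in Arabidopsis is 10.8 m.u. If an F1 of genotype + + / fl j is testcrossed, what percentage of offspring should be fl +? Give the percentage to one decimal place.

A map distance of 10.8 m.u. corresponds to a recombination frequency of 0.108.
The F1 is + + / fl j, so fl + is a recombinant gamete class with expected frequency r/2 = 0.108/2 = 0.0540.
That is 0.0540 = 5.4% of the progeny.

5.4%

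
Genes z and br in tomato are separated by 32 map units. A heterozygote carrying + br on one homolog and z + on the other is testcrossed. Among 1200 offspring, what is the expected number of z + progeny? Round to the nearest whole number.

408

A map distance of 32 map units corresponds to a recombination frequency of 0.320.
The F1 is + br / z +, so z + is a parental gamete class with expected frequency (1 − r)/2 = 0.680/2 = 0.3400.
Expected number = 0.3400 × 1200 = 408.00 ≈ 408.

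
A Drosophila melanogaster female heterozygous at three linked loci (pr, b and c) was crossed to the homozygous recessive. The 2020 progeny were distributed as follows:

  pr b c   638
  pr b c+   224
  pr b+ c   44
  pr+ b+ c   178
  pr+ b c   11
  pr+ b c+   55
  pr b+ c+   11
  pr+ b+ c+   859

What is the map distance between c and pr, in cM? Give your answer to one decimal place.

The two most frequent reciprocal classes, pr+ b+ c+ and pr b c, are the parental types, so the F1 was pr+ b+ c+ / pr b c.
The two rarest classes, pr b+ c+ and pr+ b c, are the double crossovers. Comparing them with the parentals, only the pr allele has switched, so pr is the middle locus and the order is c – pr – b.
Crossovers in the c–pr interval produce the single-crossover classes pr+ b+ c and pr b c+ (178 + 224 = 402) plus the double crossovers (22).
RF(c–pr) = (402 + 22) / 2020 = 424/2020 = 0.2099 → 21.0 cM.

21.0 cM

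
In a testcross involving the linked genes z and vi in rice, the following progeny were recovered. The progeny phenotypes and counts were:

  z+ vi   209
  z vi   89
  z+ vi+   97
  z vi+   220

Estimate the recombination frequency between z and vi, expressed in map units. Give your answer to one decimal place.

30.2 map units

The two most frequent classes, z+ vi (209) and z vi+ (220), are the parental types, so the F1 was z+ vi / z vi+.
The recombinant classes are z+ vi+ and z vi: 97 + 89 = 186.
Recombination frequency = 186/615 = 0.3024 ≈ 30.2%, i.e. 30.2 map units.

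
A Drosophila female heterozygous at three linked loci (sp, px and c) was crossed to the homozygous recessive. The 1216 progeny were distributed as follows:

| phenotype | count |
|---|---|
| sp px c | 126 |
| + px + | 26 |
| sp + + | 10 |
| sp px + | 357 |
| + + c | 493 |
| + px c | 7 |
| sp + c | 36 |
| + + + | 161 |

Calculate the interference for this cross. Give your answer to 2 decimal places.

0.14

The two most frequent reciprocal classes, sp px + and + + c, are the parental types, so the F1 was sp px + / + + c.
The two rarest classes, sp + + and + px c, are the double crossovers. Comparing them with the parentals, only the px allele has switched, so px is the middle locus and the order is c – px – sp.
c–px: (287 + 17)/1216 = 0.2500; px–sp: (62 + 17)/1216 = 0.0650.
Expected DCO frequency = 0.2500 × 0.0650 ≈ 0.01625; observed = 17/1216 ≈ 0.01398.
Coefficient of coincidence = 0.01398/0.01625 ≈ 0.86; interference = 1 − 0.86 = 0.14.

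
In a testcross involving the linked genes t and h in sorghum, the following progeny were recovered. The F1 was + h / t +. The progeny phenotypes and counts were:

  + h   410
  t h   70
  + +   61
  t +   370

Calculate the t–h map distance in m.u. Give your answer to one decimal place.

The recombinant classes are + + and t h: 61 + 70 = 131.
Recombination frequency = 131/911 = 0.1438 ≈ 14.4%, i.e. 14.4 m.u.

14.4 m.u.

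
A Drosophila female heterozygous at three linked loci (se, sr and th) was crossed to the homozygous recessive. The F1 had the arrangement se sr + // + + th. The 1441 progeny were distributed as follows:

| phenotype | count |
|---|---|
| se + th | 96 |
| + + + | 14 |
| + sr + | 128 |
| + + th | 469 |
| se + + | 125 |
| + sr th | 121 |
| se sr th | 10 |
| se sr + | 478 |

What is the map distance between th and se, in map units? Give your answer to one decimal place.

The two rarest classes, se sr th and + + +, are the double crossovers. Comparing them with the parentals, only the th allele has switched, so th is the middle locus and the order is se – th – sr.
Crossovers in the se–th interval produce the single-crossover classes + sr + and se + th (128 + 96 = 224) plus the double crossovers (24).
RF(se–th) = (224 + 24) / 1441 = 248/1441 = 0.1721 → 17.2 map units.

17.2 map units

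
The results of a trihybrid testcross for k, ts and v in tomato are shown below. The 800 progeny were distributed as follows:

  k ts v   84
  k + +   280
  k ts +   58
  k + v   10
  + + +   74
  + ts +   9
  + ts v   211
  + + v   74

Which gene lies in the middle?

The two most frequent reciprocal classes, + ts v and k + +, are the parental types, so the F1 was + ts v / k + +.
The two rarest classes, + ts + and k + v, are the double crossovers. Comparing them with the parentals, only the v allele has switched, so v is the middle locus and the order is ts – v – k.

v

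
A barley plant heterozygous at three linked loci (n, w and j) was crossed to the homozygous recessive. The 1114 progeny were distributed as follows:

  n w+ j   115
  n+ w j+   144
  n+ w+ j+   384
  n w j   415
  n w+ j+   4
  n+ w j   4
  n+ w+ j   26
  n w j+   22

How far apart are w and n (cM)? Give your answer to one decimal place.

24.0 cM

The two most frequent reciprocal classes, n w j and n+ w+ j+, are the parental types, so the F1 was n w j / n+ w+ j+.
The two rarest classes, n+ w j and n w+ j+, are the double crossovers. Comparing them with the parentals, only the n allele has switched, so n is the middle locus and the order is j – n – w.
Crossovers in the n–w interval produce the single-crossover classes n w+ j and n+ w j+ (115 + 144 = 259) plus the double crossovers (8).
RF(n–w) = (259 + 8) / 1114 = 267/1114 = 0.2397 → 24.0 cM.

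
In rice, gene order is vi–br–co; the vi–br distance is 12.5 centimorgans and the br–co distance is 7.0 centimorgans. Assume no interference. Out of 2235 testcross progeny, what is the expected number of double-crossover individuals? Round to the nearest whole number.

Map distances give recombination frequencies of 0.125 and 0.070 for the two intervals.
With no interference, expected double-crossover frequency = 0.125 × 0.070 = 0.00875.
Expected number = 0.00875 × 2235 = 19.56 ≈ 20.

20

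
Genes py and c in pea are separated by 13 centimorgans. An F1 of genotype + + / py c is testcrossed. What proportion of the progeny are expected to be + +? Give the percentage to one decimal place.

A map distance of 13 centimorgans corresponds to a recombination frequency of 0.130.
The F1 is + + / py c, so + + is a parental gamete class with expected frequency (1 − r)/2 = 0.870/2 = 0.4350.
That is 0.4350 = 43.5% of the progeny.

43.5%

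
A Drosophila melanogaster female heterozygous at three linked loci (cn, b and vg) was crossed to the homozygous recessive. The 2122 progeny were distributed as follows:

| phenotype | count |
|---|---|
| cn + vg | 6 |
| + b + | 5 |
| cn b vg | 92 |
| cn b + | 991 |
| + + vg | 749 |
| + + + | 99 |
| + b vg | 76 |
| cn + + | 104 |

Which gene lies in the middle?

cn

The two most frequent reciprocal classes, + + vg and cn b +, are the parental types, so the F1 was + + vg / cn b +.
The two rarest classes, cn + vg and + b +, are the double crossovers. Comparing them with the parentals, only the cn allele has switched, so cn is the middle locus and the order is b – cn – vg.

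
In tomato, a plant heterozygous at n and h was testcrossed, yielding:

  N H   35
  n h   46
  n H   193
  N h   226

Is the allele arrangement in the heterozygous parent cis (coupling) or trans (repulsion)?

The two most frequent classes are N h (226) and n H (193); these are the parental (non-recombinant) types.
So the F1 carried N h on one chromosome and n H on the other — the recessive alleles are on opposite chromosomes (trans / repulsion).

trans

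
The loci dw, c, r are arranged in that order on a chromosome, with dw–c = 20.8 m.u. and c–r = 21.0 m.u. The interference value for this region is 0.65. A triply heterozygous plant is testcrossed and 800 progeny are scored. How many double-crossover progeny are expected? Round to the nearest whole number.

Map distances give recombination frequencies of 0.208 and 0.210 for the two intervals.
With interference 0.65 (so coincidence = 0.35), expected double-crossover frequency = 0.208 × 0.210 × 0.35 = 0.01529.
Expected number = 0.01529 × 800 = 12.23 ≈ 12.

12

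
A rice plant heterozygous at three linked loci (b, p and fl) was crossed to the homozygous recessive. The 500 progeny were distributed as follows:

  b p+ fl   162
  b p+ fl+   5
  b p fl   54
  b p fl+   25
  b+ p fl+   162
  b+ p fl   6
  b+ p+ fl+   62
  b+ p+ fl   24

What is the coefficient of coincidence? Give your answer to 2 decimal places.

The two most frequent reciprocal classes, b+ p fl+ and b p+ fl, are the parental types, so the F1 was b+ p fl+ / b p+ fl.
The two rarest classes, b+ p fl and b p+ fl+, are the double crossovers. Comparing them with the parentals, only the fl allele has switched, so fl is the middle locus and the order is b – fl – p.
b–fl: (49 + 11)/500 = 0.1200; fl–p: (116 + 11)/500 = 0.2540.
Expected DCO frequency = 0.1200 × 0.2540 ≈ 0.03048; observed = 11/500 ≈ 0.02200.
Coefficient of coincidence = 0.02200/0.03048 ≈ 0.72.

0.72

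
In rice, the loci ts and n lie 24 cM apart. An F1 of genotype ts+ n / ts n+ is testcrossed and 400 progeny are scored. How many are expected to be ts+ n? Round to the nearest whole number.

152

A map distance of 24 cM corresponds to a recombination frequency of 0.240.
The F1 is ts+ n / ts n+, so ts+ n is a parental gamete class with expected frequency (1 − r)/2 = 0.760/2 = 0.3800.
Expected number = 0.3800 × 400 = 152.00 ≈ 152.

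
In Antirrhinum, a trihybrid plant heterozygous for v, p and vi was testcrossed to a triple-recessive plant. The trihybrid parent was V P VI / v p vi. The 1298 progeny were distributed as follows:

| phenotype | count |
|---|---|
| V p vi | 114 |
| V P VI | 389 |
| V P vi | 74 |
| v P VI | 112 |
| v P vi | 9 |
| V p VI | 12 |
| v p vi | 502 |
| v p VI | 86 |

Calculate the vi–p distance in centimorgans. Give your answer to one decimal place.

13.9 centimorgans

The two rarest classes, V p VI and v P vi, are the double crossovers. Comparing them with the parentals, only the p allele has switched, so p is the middle locus and the order is v – p – vi.
Crossovers in the p–vi interval produce the single-crossover classes V P vi and v p VI (74 + 86 = 160) plus the double crossovers (21).
RF(p–vi) = (160 + 21) / 1298 = 181/1298 = 0.1394 → 13.9 centimorgans.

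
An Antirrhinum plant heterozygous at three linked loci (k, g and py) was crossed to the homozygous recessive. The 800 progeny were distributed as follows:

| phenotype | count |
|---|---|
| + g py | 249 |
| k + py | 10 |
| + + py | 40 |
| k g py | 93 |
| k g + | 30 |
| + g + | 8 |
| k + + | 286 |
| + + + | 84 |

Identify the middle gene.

The two most frequent reciprocal classes, + g py and k + +, are the parental types, so the F1 was + g py / k + +.
The two rarest classes, + g + and k + py, are the double crossovers. Comparing them with the parentals, only the py allele has switched, so py is the middle locus and the order is g – py – k.

py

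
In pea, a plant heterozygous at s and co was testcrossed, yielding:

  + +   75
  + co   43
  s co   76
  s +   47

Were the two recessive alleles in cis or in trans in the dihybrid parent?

cis

The two most frequent classes are + + (75) and s co (76); these are the parental (non-recombinant) types.
So the F1 carried + + on one chromosome and s co on the other — the recessive alleles are on the same chromosome (cis / coupling).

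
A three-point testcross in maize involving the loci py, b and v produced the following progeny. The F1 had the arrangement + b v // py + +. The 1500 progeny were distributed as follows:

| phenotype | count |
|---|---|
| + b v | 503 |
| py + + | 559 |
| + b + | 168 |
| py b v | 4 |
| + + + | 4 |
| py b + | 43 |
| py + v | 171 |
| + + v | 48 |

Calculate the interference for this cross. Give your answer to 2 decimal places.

0.65

The two rarest classes, py b v and + + +, are the double crossovers. Comparing them with the parentals, only the py allele has switched, so py is the middle locus and the order is v – py – b.
v–py: (339 + 8)/1500 = 0.2313; py–b: (91 + 8)/1500 = 0.0660.
Expected DCO frequency = 0.2313 × 0.0660 ≈ 0.01527; observed = 8/1500 ≈ 0.00533.
Coefficient of coincidence = 0.00533/0.01527 ≈ 0.35; interference = 1 − 0.35 = 0.65.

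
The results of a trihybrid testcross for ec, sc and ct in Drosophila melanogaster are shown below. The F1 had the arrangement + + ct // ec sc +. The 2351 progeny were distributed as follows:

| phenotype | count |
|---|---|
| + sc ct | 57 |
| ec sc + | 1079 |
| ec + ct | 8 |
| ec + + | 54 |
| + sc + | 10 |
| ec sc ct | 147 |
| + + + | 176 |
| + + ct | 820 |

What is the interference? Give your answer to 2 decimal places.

0.04

The two rarest classes, ec + ct and + sc +, are the double crossovers. Comparing them with the parentals, only the ec allele has switched, so ec is the middle locus and the order is sc – ec – ct.
sc–ec: (111 + 18)/2351 = 0.0549; ec–ct: (323 + 18)/2351 = 0.1450.
Expected DCO frequency = 0.0549 × 0.1450 ≈ 0.00796; observed = 18/2351 ≈ 0.00766.
Coefficient of coincidence = 0.00766/0.00796 ≈ 0.96; interference = 1 − 0.96 = 0.04.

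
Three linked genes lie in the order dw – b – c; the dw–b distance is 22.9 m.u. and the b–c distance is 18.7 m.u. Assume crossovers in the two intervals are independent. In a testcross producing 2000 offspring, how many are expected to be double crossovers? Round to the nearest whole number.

86

Map distances give recombination frequencies of 0.229 and 0.187 for the two intervals.
With no interference, expected double-crossover frequency = 0.229 × 0.187 = 0.04282.
Expected number = 0.04282 × 2000 = 85.65 ≈ 86.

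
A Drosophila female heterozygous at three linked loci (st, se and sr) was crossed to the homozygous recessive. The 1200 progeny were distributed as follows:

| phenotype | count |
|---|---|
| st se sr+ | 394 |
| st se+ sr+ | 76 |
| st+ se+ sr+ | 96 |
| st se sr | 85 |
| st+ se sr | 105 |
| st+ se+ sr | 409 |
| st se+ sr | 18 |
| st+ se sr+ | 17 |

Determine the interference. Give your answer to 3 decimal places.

0.100

The two most frequent reciprocal classes, st se sr+ and st+ se+ sr, are the parental types, so the F1 was st se sr+ / st+ se+ sr.
The two rarest classes, st+ se sr+ and st se+ sr, are the double crossovers. Comparing them with the parentals, only the st allele has switched, so st is the middle locus and the order is sr – st – se.
sr–st: (181 + 35)/1200 = 0.1800; st–se: (181 + 35)/1200 = 0.1800.
Expected DCO frequency = 0.1800 × 0.1800 ≈ 0.03240; observed = 35/1200 ≈ 0.02917.
Coefficient of coincidence = 0.02917/0.03240 ≈ 0.900; interference = 1 − 0.900 = 0.100.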